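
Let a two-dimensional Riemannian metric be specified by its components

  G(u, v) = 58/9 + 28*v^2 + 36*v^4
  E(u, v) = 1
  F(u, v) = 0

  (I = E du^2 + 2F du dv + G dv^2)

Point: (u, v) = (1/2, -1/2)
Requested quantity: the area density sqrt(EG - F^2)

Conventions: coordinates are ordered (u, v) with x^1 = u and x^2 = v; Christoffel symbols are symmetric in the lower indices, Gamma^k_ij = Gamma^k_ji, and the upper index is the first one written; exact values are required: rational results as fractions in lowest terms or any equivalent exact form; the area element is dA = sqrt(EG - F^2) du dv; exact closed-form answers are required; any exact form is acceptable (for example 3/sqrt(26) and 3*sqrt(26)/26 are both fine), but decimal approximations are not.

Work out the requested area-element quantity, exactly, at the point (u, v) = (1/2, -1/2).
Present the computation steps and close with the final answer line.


E = 1, F = 0, G = 565/36; EG - F^2 = 565/36

Answer: sqrt(EG - F^2) = sqrt(565)/6


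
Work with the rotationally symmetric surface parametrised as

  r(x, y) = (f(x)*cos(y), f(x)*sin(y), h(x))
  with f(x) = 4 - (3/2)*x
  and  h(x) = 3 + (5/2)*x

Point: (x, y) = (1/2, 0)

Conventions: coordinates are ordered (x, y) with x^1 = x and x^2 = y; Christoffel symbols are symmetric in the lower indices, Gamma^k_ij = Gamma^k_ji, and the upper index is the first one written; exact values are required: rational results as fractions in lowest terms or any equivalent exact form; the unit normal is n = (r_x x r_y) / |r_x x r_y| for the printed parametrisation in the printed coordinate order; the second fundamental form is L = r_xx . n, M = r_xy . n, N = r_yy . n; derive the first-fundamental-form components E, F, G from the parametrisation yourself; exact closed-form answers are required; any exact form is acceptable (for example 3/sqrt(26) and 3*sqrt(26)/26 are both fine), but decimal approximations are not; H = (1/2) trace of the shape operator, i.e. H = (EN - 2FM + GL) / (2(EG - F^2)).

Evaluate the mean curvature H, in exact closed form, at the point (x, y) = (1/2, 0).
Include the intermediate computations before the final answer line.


f = 13/4, f' = -3/2, f'' = 0, h' = 5/2, h'' = 0
E = 17/2, F = 0, G = 169/16; answer radicand W^2 = 17/2
unnormalised second-form numerators: l = 0, m = 0, n = 65/8; L = l/sqrt(17/2), and similarly M = m/sqrt(W^2), N = n/sqrt(W^2)
H = (E*n - 2*F*m + G*l) / (2*(EG - F^2)*sqrt(W^2)); E*n - 2*F*m + G*l = 1105/16, EG - F^2 = 2873/32, so H = (5/13)/sqrt(17/2)

Answer: H = 5*sqrt(34)/221


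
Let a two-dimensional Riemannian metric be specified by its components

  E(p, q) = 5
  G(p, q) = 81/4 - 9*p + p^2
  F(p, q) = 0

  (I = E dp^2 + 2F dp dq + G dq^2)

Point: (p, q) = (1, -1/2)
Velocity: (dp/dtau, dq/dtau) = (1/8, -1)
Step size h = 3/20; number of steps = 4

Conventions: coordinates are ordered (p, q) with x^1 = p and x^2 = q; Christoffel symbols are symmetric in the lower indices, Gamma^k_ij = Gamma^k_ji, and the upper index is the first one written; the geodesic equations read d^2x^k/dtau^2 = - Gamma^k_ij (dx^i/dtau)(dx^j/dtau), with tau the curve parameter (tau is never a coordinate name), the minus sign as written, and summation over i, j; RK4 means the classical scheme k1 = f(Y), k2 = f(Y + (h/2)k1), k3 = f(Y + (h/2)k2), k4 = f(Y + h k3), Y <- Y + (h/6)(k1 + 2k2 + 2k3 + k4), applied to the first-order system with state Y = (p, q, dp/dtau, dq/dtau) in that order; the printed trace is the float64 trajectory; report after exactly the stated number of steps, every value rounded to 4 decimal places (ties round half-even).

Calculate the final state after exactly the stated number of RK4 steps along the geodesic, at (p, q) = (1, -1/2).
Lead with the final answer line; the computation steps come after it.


Answer: p = 0.9486, q = -1.0984, dp/dtau = -0.2934, dq/dtau = -0.9712

f(Y) = (dp/dtau, dq/dtau, -Gamma^p_ij Y'^i Y'^j, -Gamma^q_ij Y'^i Y'^j) with the Gammas evaluated at the stage position; h = 0.150000; intermediate values shown to 6 dp
step 0: p = 1.0000, q = -0.5000, dp/dtau = 0.1250, dq/dtau = -1.0000
step 1:
  k1: at (p, q) = (1.000000, -0.500000), (dp/dtau, dq/dtau) = (0.125000, -1.000000); Gamma_ppp = 0.000000, Gamma_ppq = 0.000000, Gamma_pqq = 0.700000, Gamma_qpp = 0.000000, Gamma_qpq = -0.285714, Gamma_qqq = 0.000000; k1 = (0.125000, -1.000000, -0.700000, -0.071429)
  k2: at (p, q) = (1.009375, -0.575000), (dp/dtau, dq/dtau) = (0.072500, -1.005357); Gamma_ppp = 0.000000, Gamma_ppq = 0.000000, Gamma_pqq = 0.698125, Gamma_qpp = 0.000000, Gamma_qpq = -0.286482, Gamma_qqq = 0.000000; k2 = (0.072500, -1.005357, -0.705625, -0.041762)
  k3: at (p, q) = (1.005437, -0.575402), (dp/dtau, dq/dtau) = (0.072078, -1.003132); Gamma_ppp = 0.000000, Gamma_ppq = 0.000000, Gamma_pqq = 0.698912, Gamma_qpp = 0.000000, Gamma_qpq = -0.286159, Gamma_qqq = 0.000000; k3 = (0.072078, -1.003132, -0.703298, -0.041381)
  k4: at (p, q) = (1.010812, -0.650470), (dp/dtau, dq/dtau) = (0.019505, -1.006207); Gamma_ppp = 0.000000, Gamma_ppq = 0.000000, Gamma_pqq = 0.697838, Gamma_qpp = 0.000000, Gamma_qpq = -0.286600, Gamma_qqq = 0.000000; k4 = (0.019505, -1.006207, -0.706528, -0.011250)
  Y <- Y + (h/6)(k1 + 2k2 + 2k3 + k4): p = 1.0108, q = -0.6506, dp/dtau = 0.0194, dq/dtau = -1.0062
step 2:
  k1: at (p, q) = (1.010842, -0.650580), (dp/dtau, dq/dtau) = (0.019391, -1.006224); Gamma_ppp = 0.000000, Gamma_ppq = 0.000000, Gamma_pqq = 0.697832, Gamma_qpp = 0.000000, Gamma_qpq = -0.286602, Gamma_qqq = 0.000000; k1 = (0.019391, -1.006224, -0.706546, -0.011184)
  k2: at (p, q) = (1.012296, -0.726046), (dp/dtau, dq/dtau) = (-0.033600, -1.007063); Gamma_ppp = 0.000000, Gamma_ppq = 0.000000, Gamma_pqq = 0.697541, Gamma_qpp = 0.000000, Gamma_qpq = -0.286722, Gamma_qqq = 0.000000; k2 = (-0.033600, -1.007063, -0.707429, 0.019404)
  k3: at (p, q) = (1.008322, -0.726109), (dp/dtau, dq/dtau) = (-0.033666, -1.004769); Gamma_ppp = 0.000000, Gamma_ppq = 0.000000, Gamma_pqq = 0.698336, Gamma_qpp = 0.000000, Gamma_qpq = -0.286395, Gamma_qqq = 0.000000; k3 = (-0.033666, -1.004769, -0.705012, 0.019376)
  k4: at (p, q) = (1.005792, -0.801295), (dp/dtau, dq/dtau) = (-0.086361, -1.003318); Gamma_ppp = 0.000000, Gamma_ppq = 0.000000, Gamma_pqq = 0.698842, Gamma_qpp = 0.000000, Gamma_qpq = -0.286188, Gamma_qqq = 0.000000; k4 = (-0.086361, -1.003318, -0.703487, 0.049595)
  Y <- Y + (h/6)(k1 + 2k2 + 2k3 + k4): p = 1.0058, q = -0.8014, dp/dtau = -0.0865, dq/dtau = -1.0033
step 3:
  k1: at (p, q) = (1.005804, -0.801410), (dp/dtau, dq/dtau) = (-0.086482, -1.003325); Gamma_ppp = 0.000000, Gamma_ppq = 0.000000, Gamma_pqq = 0.698839, Gamma_qpp = 0.000000, Gamma_qpq = -0.286189, Gamma_qqq = 0.000000; k1 = (-0.086482, -1.003325, -0.703494, 0.049665)
  k2: at (p, q) = (0.999318, -0.876659), (dp/dtau, dq/dtau) = (-0.139244, -0.999600); Gamma_ppp = 0.000000, Gamma_ppq = 0.000000, Gamma_pqq = 0.700136, Gamma_qpp = 0.000000, Gamma_qpq = -0.285659, Gamma_qqq = 0.000000; k2 = (-0.139244, -0.999600, -0.699576, 0.079521)
  k3: at (p, q) = (0.995361, -0.876380), (dp/dtau, dq/dtau) = (-0.138950, -0.997361); Gamma_ppp = 0.000000, Gamma_ppq = 0.000000, Gamma_pqq = 0.700928, Gamma_qpp = 0.000000, Gamma_qpq = -0.285336, Gamma_qqq = 0.000000; k3 = (-0.138950, -0.997361, -0.697233, 0.079086)
  k4: at (p, q) = (0.984961, -0.951014), (dp/dtau, dq/dtau) = (-0.191067, -0.991462); Gamma_ppp = 0.000000, Gamma_ppq = 0.000000, Gamma_pqq = 0.703008, Gamma_qpp = 0.000000, Gamma_qpq = -0.284492, Gamma_qqq = 0.000000; k4 = (-0.191067, -0.991462, -0.691054, 0.107786)
  Y <- Y + (h/6)(k1 + 2k2 + 2k3 + k4): p = 0.9850, q = -0.9511, dp/dtau = -0.1912, dq/dtau = -0.9915
step 4:
  k1: at (p, q) = (0.984955, -0.951127), (dp/dtau, dq/dtau) = (-0.191186, -0.991458); Gamma_ppp = 0.000000, Gamma_ppq = 0.000000, Gamma_pqq = 0.703009, Gamma_qpp = 0.000000, Gamma_qpq = -0.284491, Gamma_qqq = 0.000000; k1 = (-0.191186, -0.991458, -0.691050, 0.107853)
  k2: at (p, q) = (0.970617, -1.025487), (dp/dtau, dq/dtau) = (-0.243015, -0.983369); Gamma_ppp = 0.000000, Gamma_ppq = 0.000000, Gamma_pqq = 0.705877, Gamma_qpp = 0.000000, Gamma_qpq = -0.283336, Gamma_qqq = 0.000000; k2 = (-0.243015, -0.983369, -0.682593, 0.135419)
  k3: at (p, q) = (0.966729, -1.024880), (dp/dtau, dq/dtau) = (-0.242381, -0.981302); Gamma_ppp = 0.000000, Gamma_ppq = 0.000000, Gamma_pqq = 0.706654, Gamma_qpp = 0.000000, Gamma_qpq = -0.283024, Gamma_qqq = 0.000000; k3 = (-0.242381, -0.981302, -0.680475, 0.134634)
  k4: at (p, q) = (0.948598, -1.098323), (dp/dtau, dq/dtau) = (-0.293258, -0.971263); Gamma_ppp = 0.000000, Gamma_ppq = 0.000000, Gamma_pqq = 0.710280, Gamma_qpp = 0.000000, Gamma_qpq = -0.281579, Gamma_qqq = 0.000000; k4 = (-0.293258, -0.971263, -0.670044, 0.160404)
  Y <- Y + (h/6)(k1 + 2k2 + 2k3 + k4): p = 0.9486, q = -1.0984, dp/dtau = -0.2934, dq/dtau = -0.9712


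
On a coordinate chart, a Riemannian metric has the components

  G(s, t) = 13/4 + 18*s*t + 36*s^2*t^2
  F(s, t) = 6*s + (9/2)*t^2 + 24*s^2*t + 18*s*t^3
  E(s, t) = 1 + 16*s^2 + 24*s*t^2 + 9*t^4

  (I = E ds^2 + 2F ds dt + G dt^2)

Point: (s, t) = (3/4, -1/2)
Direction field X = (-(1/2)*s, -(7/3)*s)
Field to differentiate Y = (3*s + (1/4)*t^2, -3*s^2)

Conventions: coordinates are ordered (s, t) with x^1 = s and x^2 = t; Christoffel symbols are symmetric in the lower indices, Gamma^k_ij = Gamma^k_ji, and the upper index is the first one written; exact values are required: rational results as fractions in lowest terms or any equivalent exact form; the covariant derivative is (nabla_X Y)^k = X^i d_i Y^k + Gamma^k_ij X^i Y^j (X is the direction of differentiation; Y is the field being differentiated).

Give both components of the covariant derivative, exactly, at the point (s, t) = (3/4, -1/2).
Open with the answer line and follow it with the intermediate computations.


Answer: (nabla_X Y)^s = 1651/400, (nabla_X Y)^t = 1449/2000

E = 241/16, F = -45/16, G = 25/16 at the point
E_s = 30, E_t = -45/2, F_s = -57/4, F_t = 153/8, G_s = 9/2, G_t = -27/4
EG - F^2 = 125/8;  g^inv = (8/125) * [[25/16, 45/16], [45/16, 241/16]]
first-kind symbols [ij,l] = (1/2)(d_i g_jl + d_j g_il - d_l g_ij): [ss,s] = E_s/2 = 15, [ss,t] = F_s - E_t/2 = -3, [st,s] = E_t/2 = -45/4, [st,t] = G_s/2 = 9/4, [tt,s] = F_t - G_s/2 = 135/8, [tt,t] = G_t/2 = -27/8
Gamma^s_ij = (G*[ij,s] - F*[ij,t])/(EG - F^2), Gamma^t_ij = (E*[ij,t] - F*[ij,s])/(EG - F^2)
Gamma_sss = 24/25, Gamma_sst = -18/25, Gamma_stt = 27/25, Gamma_tss = -24/125, Gamma_tst = 18/125, Gamma_ttt = -27/125
X = (-3/8, -7/4), Y = (37/16, -27/16) at the point


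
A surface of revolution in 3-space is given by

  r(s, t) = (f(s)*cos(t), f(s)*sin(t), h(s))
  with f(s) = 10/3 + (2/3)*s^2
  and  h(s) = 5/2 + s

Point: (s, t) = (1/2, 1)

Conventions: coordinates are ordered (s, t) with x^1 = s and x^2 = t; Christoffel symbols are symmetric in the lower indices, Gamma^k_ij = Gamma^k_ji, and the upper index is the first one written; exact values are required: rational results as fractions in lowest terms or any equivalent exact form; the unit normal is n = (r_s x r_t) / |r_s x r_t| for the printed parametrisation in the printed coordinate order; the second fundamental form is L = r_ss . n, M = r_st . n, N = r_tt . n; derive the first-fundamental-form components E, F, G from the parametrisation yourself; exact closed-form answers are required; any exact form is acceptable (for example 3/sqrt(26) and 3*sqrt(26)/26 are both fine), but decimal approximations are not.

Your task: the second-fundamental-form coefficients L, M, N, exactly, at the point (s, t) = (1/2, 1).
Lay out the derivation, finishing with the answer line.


f = 7/2, f' = 2/3, f'' = 4/3, h' = 1, h'' = 0
E = 13/9, F = 0, G = 49/4; answer radicand W^2 = 13/9
unnormalised second-form numerators: l = -4/3, m = 0, n = 7/2; L = l/sqrt(13/9), and similarly M = m/sqrt(W^2), N = n/sqrt(W^2)

Answer: L = -4*sqrt(13)/13, M = 0, N = 21*sqrt(13)/26


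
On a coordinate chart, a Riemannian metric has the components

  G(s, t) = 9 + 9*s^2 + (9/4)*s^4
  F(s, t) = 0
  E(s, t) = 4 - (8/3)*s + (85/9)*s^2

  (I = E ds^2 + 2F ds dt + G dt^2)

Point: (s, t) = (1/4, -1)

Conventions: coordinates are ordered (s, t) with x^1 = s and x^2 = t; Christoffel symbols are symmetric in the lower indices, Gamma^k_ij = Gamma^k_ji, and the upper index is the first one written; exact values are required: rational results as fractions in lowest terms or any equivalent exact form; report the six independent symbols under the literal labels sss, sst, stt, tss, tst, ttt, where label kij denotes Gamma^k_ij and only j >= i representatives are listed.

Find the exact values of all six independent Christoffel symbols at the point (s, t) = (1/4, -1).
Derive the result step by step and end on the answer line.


E = 565/144, F = 0, G = 9801/1024 at the point
E_s = 37/18, E_t = 0, F_s = 0, F_t = 0, G_s = 297/64, G_t = 0
EG - F^2 = 615285/16384;  g^inv = (16384/615285) * [[9801/1024, 0], [0, 565/144]]
first-kind symbols [ij,l] = (1/2)(d_i g_jl + d_j g_il - d_l g_ij): [ss,s] = E_s/2 = 37/36, [ss,t] = F_s - E_t/2 = 0, [st,s] = E_t/2 = 0, [st,t] = G_s/2 = 297/128, [tt,s] = F_t - G_s/2 = -297/128, [tt,t] = G_t/2 = 0
Gamma^s_ij = (G*[ij,s] - F*[ij,t])/(EG - F^2), Gamma^t_ij = (E*[ij,t] - F*[ij,s])/(EG - F^2)

Answer: Gamma_sss = 148/565, Gamma_sst = 0, Gamma_stt = -2673/4520, Gamma_tss = 0, Gamma_tst = 8/33, Gamma_ttt = 0


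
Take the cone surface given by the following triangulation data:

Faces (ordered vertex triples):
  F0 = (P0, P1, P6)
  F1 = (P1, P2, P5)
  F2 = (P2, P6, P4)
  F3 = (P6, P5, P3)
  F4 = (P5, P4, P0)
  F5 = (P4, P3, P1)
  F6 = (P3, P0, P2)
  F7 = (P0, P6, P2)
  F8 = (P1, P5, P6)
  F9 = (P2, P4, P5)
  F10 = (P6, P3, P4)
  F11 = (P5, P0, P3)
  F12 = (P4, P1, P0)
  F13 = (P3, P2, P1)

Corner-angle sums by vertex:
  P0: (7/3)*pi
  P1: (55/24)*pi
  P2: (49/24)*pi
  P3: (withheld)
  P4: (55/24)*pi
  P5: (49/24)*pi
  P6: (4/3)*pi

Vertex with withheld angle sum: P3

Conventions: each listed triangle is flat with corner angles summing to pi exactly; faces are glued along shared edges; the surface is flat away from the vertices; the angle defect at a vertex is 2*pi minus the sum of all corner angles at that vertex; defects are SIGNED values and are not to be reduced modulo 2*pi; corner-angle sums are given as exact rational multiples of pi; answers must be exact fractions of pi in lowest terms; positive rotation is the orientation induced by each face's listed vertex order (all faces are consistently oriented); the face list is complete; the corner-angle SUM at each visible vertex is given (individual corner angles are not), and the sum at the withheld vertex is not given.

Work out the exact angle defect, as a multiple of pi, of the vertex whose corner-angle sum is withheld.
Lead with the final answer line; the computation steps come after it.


Answer: defect(P3) = pi/3

V = 7, E = 21, F = 14; chi = V - E + F = 0
Gauss-Bonnet: total defect = 2*pi*chi = 0; visible defects sum to -pi/3


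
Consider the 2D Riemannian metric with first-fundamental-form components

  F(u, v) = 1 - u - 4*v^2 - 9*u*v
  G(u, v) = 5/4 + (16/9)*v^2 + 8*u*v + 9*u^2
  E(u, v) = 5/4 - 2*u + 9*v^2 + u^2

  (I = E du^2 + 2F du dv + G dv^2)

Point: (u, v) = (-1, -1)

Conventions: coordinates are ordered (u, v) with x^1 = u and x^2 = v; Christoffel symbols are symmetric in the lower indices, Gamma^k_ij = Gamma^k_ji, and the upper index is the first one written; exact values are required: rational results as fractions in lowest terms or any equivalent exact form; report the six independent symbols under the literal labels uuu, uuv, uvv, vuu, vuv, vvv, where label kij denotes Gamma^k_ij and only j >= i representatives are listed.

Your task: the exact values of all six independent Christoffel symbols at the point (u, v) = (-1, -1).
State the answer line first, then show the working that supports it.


Answer: Gamma_uuu = 21160/20789, Gamma_uuv = -46548/20789, Gamma_uvv = 77368/20789, Gamma_vuu = 29268/20789, Gamma_vuv = -39060/20789, Gamma_vvv = 36496/20789

E = 53/4, F = -11, G = 721/36 at the point
E_u = -4, E_v = -18, F_u = 8, F_v = 17, G_u = -26, G_v = -104/9
EG - F^2 = 20789/144;  g^inv = (144/20789) * [[721/36, 11], [11, 53/4]]
first-kind symbols [ij,l] = (1/2)(d_i g_jl + d_j g_il - d_l g_ij): [uu,u] = E_u/2 = -2, [uu,v] = F_u - E_v/2 = 17, [uv,u] = E_v/2 = -9, [uv,v] = G_u/2 = -13, [vv,u] = F_v - G_u/2 = 30, [vv,v] = G_v/2 = -52/9
Gamma^u_ij = (G*[ij,u] - F*[ij,v])/(EG - F^2), Gamma^v_ij = (E*[ij,v] - F*[ij,u])/(EG - F^2)


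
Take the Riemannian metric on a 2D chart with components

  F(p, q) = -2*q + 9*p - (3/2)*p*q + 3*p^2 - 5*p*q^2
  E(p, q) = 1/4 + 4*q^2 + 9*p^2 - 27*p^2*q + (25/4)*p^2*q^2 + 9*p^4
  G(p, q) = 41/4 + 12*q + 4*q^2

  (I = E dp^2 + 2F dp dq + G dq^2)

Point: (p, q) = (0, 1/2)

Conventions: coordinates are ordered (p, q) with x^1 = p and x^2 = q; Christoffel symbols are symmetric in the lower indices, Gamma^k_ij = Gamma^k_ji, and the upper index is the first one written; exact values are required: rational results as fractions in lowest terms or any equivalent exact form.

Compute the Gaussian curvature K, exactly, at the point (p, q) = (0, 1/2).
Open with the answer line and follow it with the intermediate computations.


Answer: K = -47848/108241

E = 5/4, F = -1, G = 69/4, EG - F^2 = 329/16 at the point
E_p = 0, E_q = 4, F_p = 7, F_q = -2, G_p = 0, G_q = 16
E_qq = 8, F_pq = -13/2, G_pp = 0
Apply the Brioschi formula K = (det M1 - det M2)/(EG - F^2)^2 over the derivative matrices of E, F, G.
M1 = [[-E_qq/2 + F_pq - G_pp/2, E_p/2, F_p - E_q/2], [F_q - G_p/2, E, F], [G_q/2, F, G]] = [[-21/2, 0, 5], [-2, 5/4, -1], [8, -1, 69/4]]; det M1 = -8189/32
M2 = [[0, E_q/2, G_p/2], [E_q/2, E, F], [G_p/2, F, G]] = [[0, 2, 0], [2, 5/4, -1], [0, -1, 69/4]]; det M2 = -69
det M1 - det M2 = -5981/32; K = -5981/32 / (329/16)^2 = -47848/108241


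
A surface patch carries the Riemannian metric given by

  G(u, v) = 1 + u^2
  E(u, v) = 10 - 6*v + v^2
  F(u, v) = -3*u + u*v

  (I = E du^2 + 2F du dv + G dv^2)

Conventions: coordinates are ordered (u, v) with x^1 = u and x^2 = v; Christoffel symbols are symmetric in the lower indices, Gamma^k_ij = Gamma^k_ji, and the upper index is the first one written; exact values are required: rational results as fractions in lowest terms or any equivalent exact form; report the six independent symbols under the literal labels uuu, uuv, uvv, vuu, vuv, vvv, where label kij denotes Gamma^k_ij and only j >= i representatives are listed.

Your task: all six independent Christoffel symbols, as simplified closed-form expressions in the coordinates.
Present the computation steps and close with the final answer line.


E = 10 - 6*v + v^2; F = -3*u + u*v; G = 1 + u^2
Gamma^k_ij = (1/2) g^{kl} (d_i g_jl + d_j g_il - d_l g_ij), with g^inv = (1/(EG-F^2)) [[G, -F], [-F, E]]
first partials: E_u = 0, E_v = -6 + 2*v, F_u = -3 + v, F_v = u, G_u = 2*u, G_v = 0
D = EG - F^2 = 10 - 6*v + v^2 + u^2
expanded: Gamma^u_uu = (G E_u - 2F F_u + F E_v)/(2D), Gamma^u_uv = (G E_v - F G_u)/(2D), Gamma^u_vv = (2G F_v - G G_u - F G_v)/(2D), Gamma^v_uu = (2E F_u - E E_v - F E_u)/(2D), Gamma^v_uv = (E G_u - F E_v)/(2D), Gamma^v_vv = (E G_v - 2F F_v + F G_u)/(2D); substitute and cancel common factors

Answer: Gamma_uuu = 0, Gamma_uuv = (v - 3)/(u^2 + v^2 - 6*v + 10), Gamma_uvv = 0, Gamma_vuu = 0, Gamma_vuv = u/(u^2 + v^2 - 6*v + 10), Gamma_vvv = 0


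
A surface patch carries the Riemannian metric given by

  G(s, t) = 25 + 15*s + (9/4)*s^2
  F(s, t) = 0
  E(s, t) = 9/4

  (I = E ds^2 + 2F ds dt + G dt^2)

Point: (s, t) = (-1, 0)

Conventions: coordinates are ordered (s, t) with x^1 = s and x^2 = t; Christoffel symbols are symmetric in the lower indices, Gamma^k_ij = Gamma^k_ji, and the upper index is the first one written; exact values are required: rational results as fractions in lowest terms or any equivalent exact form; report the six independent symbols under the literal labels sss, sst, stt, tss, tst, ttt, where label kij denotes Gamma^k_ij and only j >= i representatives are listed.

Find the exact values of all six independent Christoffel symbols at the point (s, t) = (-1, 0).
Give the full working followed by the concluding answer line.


E = 9/4, F = 0, G = 49/4 at the point
E_s = 0, E_t = 0, F_s = 0, F_t = 0, G_s = 21/2, G_t = 0
EG - F^2 = 441/16;  g^inv = (16/441) * [[49/4, 0], [0, 9/4]]
first-kind symbols [ij,l] = (1/2)(d_i g_jl + d_j g_il - d_l g_ij): [ss,s] = E_s/2 = 0, [ss,t] = F_s - E_t/2 = 0, [st,s] = E_t/2 = 0, [st,t] = G_s/2 = 21/4, [tt,s] = F_t - G_s/2 = -21/4, [tt,t] = G_t/2 = 0
Gamma^s_ij = (G*[ij,s] - F*[ij,t])/(EG - F^2), Gamma^t_ij = (E*[ij,t] - F*[ij,s])/(EG - F^2)

Answer: Gamma_sss = 0, Gamma_sst = 0, Gamma_stt = -7/3, Gamma_tss = 0, Gamma_tst = 3/7, Gamma_ttt = 0


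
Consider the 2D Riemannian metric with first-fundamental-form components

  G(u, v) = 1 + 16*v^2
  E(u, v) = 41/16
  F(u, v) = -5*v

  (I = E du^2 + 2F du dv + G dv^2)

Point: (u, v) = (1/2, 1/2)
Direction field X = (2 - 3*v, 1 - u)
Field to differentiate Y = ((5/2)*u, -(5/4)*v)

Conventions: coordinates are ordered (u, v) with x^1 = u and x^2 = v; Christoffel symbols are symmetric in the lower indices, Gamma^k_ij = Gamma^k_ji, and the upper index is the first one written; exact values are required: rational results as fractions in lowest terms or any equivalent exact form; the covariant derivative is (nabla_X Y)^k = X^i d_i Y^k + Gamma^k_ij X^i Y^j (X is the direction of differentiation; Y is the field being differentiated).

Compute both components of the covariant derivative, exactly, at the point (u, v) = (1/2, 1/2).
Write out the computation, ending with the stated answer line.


E = 41/16, F = -5/2, G = 5 at the point
E_u = 0, E_v = 0, F_u = 0, F_v = -5, G_u = 0, G_v = 16
EG - F^2 = 105/16;  g^inv = (16/105) * [[5, 5/2], [5/2, 41/16]]
first-kind symbols [ij,l] = (1/2)(d_i g_jl + d_j g_il - d_l g_ij): [uu,u] = E_u/2 = 0, [uu,v] = F_u - E_v/2 = 0, [uv,u] = E_v/2 = 0, [uv,v] = G_u/2 = 0, [vv,u] = F_v - G_u/2 = -5, [vv,v] = G_v/2 = 8
Gamma^u_ij = (G*[ij,u] - F*[ij,v])/(EG - F^2), Gamma^v_ij = (E*[ij,v] - F*[ij,u])/(EG - F^2)
Gamma_uuu = 0, Gamma_uuv = 0, Gamma_uvv = -16/21, Gamma_vuu = 0, Gamma_vuv = 0, Gamma_vvv = 128/105
X = (1/2, 1/2), Y = (5/4, -5/8) at the point

Answer: (nabla_X Y)^u = 125/84, (nabla_X Y)^v = -169/168


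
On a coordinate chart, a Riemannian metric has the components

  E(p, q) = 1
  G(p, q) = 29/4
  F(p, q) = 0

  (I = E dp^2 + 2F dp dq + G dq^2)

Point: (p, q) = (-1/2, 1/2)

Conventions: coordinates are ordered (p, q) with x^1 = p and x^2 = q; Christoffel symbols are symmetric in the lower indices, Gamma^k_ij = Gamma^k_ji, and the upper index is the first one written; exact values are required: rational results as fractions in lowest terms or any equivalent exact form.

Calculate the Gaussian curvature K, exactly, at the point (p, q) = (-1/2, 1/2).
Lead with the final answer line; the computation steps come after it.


Answer: K = 0

E = 1, F = 0, G = 29/4, EG - F^2 = 29/4 at the point
E_p = 0, E_q = 0, F_p = 0, F_q = 0, G_p = 0, G_q = 0
E_qq = 0, F_pq = 0, G_pp = 0
K follows from Brioschi's formula, (det M1 - det M2)/(EG - F^2)^2.
M1 = [[-E_qq/2 + F_pq - G_pp/2, E_p/2, F_p - E_q/2], [F_q - G_p/2, E, F], [G_q/2, F, G]] = [[0, 0, 0], [0, 1, 0], [0, 0, 29/4]]; det M1 = 0
M2 = [[0, E_q/2, G_p/2], [E_q/2, E, F], [G_p/2, F, G]] = [[0, 0, 0], [0, 1, 0], [0, 0, 29/4]]; det M2 = 0
det M1 - det M2 = 0; K = 0 / (29/4)^2 = 0


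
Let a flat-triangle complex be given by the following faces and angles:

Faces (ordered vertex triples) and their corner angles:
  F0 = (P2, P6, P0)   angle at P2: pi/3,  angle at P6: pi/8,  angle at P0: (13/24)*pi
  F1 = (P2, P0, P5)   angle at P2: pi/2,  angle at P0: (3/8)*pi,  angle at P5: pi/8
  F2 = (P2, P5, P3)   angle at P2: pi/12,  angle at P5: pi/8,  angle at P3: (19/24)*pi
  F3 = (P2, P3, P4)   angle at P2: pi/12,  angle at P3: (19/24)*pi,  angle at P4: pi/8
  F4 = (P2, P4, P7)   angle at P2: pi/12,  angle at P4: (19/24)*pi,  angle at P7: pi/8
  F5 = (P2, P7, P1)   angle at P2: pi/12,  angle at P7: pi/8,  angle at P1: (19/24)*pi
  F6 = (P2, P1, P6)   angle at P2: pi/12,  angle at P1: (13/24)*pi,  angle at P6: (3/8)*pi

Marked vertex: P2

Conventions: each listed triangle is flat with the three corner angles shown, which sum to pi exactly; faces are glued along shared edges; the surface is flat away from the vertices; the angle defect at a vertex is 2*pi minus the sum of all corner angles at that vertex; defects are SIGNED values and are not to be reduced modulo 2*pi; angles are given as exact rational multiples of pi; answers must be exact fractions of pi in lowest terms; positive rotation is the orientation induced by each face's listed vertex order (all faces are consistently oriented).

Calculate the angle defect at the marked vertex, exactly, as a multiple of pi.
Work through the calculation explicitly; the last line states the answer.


Sum of corner angles at P2: (5/4)*pi
defect = 2*pi - (5/4)*pi

Answer: defect(P2) = (3/4)*pi


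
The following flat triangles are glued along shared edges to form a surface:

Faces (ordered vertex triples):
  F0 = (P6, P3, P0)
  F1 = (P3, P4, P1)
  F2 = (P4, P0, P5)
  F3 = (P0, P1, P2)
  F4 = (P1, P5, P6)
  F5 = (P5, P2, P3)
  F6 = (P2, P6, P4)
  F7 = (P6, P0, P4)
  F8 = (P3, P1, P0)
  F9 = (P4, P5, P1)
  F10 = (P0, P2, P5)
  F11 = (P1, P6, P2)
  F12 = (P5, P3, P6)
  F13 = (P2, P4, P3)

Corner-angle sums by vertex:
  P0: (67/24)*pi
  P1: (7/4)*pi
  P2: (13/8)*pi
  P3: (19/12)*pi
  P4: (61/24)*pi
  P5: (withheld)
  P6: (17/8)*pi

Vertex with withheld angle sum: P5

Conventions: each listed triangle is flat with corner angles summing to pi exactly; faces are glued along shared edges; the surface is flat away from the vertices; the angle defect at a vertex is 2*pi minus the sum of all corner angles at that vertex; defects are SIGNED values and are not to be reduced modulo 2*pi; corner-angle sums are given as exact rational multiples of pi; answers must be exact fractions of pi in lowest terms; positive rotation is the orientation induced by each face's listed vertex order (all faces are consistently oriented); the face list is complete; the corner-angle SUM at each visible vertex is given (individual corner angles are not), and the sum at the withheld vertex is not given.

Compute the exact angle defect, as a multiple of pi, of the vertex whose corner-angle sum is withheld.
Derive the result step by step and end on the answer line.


V = 7, E = 21, F = 14; chi = V - E + F = 0
Gauss-Bonnet: total defect = 2*pi*chi = 0; visible defects sum to (-5/12)*pi

Answer: defect(P5) = (5/12)*pi


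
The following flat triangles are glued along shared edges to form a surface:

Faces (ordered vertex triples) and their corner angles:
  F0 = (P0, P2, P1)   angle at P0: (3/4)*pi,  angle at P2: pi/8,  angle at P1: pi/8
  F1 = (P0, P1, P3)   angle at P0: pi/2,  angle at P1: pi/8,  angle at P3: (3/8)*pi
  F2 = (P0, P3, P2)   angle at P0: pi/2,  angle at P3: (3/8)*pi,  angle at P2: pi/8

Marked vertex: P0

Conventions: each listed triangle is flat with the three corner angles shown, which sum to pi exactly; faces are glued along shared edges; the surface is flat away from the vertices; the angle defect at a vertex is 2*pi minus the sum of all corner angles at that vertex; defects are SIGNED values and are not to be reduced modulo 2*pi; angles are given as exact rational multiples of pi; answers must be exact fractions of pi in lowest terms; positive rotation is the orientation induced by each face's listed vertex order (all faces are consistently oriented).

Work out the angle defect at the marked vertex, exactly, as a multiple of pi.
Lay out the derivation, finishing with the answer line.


Sum of corner angles at P0: (7/4)*pi
defect = 2*pi - (7/4)*pi

Answer: defect(P0) = pi/4


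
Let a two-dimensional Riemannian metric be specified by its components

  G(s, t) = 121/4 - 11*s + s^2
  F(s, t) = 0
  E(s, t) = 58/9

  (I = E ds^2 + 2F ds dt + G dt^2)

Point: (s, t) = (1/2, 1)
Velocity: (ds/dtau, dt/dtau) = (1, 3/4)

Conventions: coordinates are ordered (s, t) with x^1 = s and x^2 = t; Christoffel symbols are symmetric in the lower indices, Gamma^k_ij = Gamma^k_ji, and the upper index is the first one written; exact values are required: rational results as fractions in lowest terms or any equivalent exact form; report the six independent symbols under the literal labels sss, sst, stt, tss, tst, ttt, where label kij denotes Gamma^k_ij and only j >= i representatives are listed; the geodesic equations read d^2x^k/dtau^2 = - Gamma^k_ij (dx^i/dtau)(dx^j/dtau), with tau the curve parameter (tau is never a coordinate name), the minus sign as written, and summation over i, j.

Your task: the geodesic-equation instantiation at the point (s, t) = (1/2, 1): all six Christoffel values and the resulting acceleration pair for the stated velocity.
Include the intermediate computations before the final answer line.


E = 58/9, F = 0, G = 25 at the point
E_s = 0, E_t = 0, F_s = 0, F_t = 0, G_s = -10, G_t = 0
EG - F^2 = 1450/9;  g^inv = (9/1450) * [[25, 0], [0, 58/9]]
first-kind symbols [ij,l] = (1/2)(d_i g_jl + d_j g_il - d_l g_ij): [ss,s] = E_s/2 = 0, [ss,t] = F_s - E_t/2 = 0, [st,s] = E_t/2 = 0, [st,t] = G_s/2 = -5, [tt,s] = F_t - G_s/2 = 5, [tt,t] = G_t/2 = 0
Gamma^s_ij = (G*[ij,s] - F*[ij,t])/(EG - F^2), Gamma^t_ij = (E*[ij,t] - F*[ij,s])/(EG - F^2)
Gamma_sss = 0, Gamma_sst = 0, Gamma_stt = 45/58, Gamma_tss = 0, Gamma_tst = -1/5, Gamma_ttt = 0
d^2s/dtau^2 = -(Gamma_sss*(1)^2 + 2*Gamma_sst*(1)*(3/4) + Gamma_stt*(3/4)^2) = -405/928
d^2t/dtau^2 = -(Gamma_tss*(1)^2 + 2*Gamma_tst*(1)*(3/4) + Gamma_ttt*(3/4)^2) = 3/10

Answer: Gamma_sss = 0, Gamma_sst = 0, Gamma_stt = 45/58, Gamma_tss = 0, Gamma_tst = -1/5, Gamma_ttt = 0; accelerations (d^2s/dtau^2, d^2t/dtau^2) = (-405/928, 3/10)


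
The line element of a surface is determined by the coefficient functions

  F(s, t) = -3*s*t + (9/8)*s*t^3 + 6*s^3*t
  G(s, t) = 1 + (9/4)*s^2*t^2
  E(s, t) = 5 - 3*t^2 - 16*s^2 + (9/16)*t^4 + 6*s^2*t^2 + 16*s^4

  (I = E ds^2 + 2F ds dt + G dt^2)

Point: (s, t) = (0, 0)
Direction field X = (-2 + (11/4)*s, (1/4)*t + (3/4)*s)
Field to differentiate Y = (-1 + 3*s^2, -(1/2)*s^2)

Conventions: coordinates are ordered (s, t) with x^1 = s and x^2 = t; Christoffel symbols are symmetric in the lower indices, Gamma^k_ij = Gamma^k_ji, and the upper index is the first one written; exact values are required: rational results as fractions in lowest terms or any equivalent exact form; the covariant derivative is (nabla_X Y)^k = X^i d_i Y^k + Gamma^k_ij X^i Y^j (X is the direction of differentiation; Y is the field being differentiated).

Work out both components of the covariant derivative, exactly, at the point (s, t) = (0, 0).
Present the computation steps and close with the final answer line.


E = 5, F = 0, G = 1 at the point
E_s = 0, E_t = 0, F_s = 0, F_t = 0, G_s = 0, G_t = 0
EG - F^2 = 5;  g^inv = (1/5) * [[1, 0], [0, 5]]
first-kind symbols [ij,l] = (1/2)(d_i g_jl + d_j g_il - d_l g_ij): [ss,s] = E_s/2 = 0, [ss,t] = F_s - E_t/2 = 0, [st,s] = E_t/2 = 0, [st,t] = G_s/2 = 0, [tt,s] = F_t - G_s/2 = 0, [tt,t] = G_t/2 = 0
Gamma^s_ij = (G*[ij,s] - F*[ij,t])/(EG - F^2), Gamma^t_ij = (E*[ij,t] - F*[ij,s])/(EG - F^2)
Gamma_sss = 0, Gamma_sst = 0, Gamma_stt = 0, Gamma_tss = 0, Gamma_tst = 0, Gamma_ttt = 0
X = (-2, 0), Y = (-1, 0) at the point

Answer: (nabla_X Y)^s = 0, (nabla_X Y)^t = 0


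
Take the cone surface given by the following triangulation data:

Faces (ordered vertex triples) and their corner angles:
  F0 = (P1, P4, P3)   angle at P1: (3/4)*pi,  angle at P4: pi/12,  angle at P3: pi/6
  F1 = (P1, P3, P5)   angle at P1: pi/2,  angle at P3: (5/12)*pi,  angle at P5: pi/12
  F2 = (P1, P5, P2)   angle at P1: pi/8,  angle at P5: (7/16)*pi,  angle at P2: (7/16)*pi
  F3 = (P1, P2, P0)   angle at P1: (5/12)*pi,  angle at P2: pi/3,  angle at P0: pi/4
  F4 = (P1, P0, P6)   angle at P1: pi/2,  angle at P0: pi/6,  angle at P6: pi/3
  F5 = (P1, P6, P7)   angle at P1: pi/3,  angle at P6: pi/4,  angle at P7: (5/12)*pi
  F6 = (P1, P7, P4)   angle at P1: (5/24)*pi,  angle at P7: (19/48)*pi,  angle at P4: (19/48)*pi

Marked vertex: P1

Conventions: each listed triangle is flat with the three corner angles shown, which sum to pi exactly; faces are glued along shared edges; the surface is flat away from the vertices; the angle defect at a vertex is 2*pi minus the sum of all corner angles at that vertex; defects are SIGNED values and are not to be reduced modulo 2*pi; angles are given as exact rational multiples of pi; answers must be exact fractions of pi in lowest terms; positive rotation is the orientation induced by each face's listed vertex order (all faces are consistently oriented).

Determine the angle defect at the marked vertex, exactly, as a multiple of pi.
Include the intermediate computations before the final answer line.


Sum of corner angles at P1: (17/6)*pi
defect = 2*pi - (17/6)*pi

Answer: defect(P1) = (-5/6)*pi


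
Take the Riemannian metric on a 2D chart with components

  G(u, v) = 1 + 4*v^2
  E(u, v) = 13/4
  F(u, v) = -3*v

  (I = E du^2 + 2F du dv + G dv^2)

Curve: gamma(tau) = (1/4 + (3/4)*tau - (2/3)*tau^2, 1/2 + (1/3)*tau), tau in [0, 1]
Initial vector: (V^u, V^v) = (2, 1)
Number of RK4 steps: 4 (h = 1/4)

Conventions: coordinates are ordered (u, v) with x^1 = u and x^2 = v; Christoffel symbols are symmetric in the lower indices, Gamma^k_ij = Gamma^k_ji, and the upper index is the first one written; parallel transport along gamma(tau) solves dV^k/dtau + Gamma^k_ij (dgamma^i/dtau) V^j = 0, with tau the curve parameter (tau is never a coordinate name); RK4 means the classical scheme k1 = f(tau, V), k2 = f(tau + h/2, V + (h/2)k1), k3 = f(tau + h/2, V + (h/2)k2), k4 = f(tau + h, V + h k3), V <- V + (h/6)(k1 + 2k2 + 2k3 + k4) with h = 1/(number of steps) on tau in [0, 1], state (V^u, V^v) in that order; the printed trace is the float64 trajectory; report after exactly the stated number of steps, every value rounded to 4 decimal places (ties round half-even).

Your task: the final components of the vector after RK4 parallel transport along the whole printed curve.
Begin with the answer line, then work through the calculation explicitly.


Answer: V^u = 2.1844, V^v = 0.8397

gamma'(tau) = (3/4 - (4/3)*tau, 1/3); f(tau, V)^k = -Gamma^k_ij(gamma(tau)) gamma'^i(tau) V^j; h = 1/4; intermediate values shown to 6 dp
curve data and Christoffel symbols at the stage parameters:
  tau = 0.000000: gamma = (0.250000, 0.500000), gamma' = (0.750000, 0.333333); Gamma_uuu = 0.000000, Gamma_uuv = 0.000000, Gamma_uvv = -0.705882, Gamma_vuu = 0.000000, Gamma_vuv = 0.000000, Gamma_vvv = 0.470588
  tau = 0.125000: gamma = (0.333333, 0.541667), gamma' = (0.583333, 0.333333); Gamma_uuu = 0.000000, Gamma_uuv = 0.000000, Gamma_uvv = -0.678179, Gamma_vuu = 0.000000, Gamma_vuv = 0.000000, Gamma_vvv = 0.489796
  tau = 0.250000: gamma = (0.395833, 0.583333), gamma' = (0.416667, 0.333333); Gamma_uuu = 0.000000, Gamma_uuv = 0.000000, Gamma_uvv = -0.650602, Gamma_vuu = 0.000000, Gamma_vuv = 0.000000, Gamma_vvv = 0.506024
  tau = 0.375000: gamma = (0.437500, 0.625000), gamma' = (0.250000, 0.333333); Gamma_uuu = 0.000000, Gamma_uuv = 0.000000, Gamma_uvv = -0.623377, Gamma_vuu = 0.000000, Gamma_vuv = 0.000000, Gamma_vvv = 0.519481
  tau = 0.500000: gamma = (0.458333, 0.666667), gamma' = (0.083333, 0.333333); Gamma_uuu = 0.000000, Gamma_uuv = 0.000000, Gamma_uvv = -0.596685, Gamma_vuu = 0.000000, Gamma_vuv = 0.000000, Gamma_vvv = 0.530387
  tau = 0.625000: gamma = (0.458333, 0.708333), gamma' = (-0.083333, 0.333333); Gamma_uuu = 0.000000, Gamma_uuv = 0.000000, Gamma_uvv = -0.570674, Gamma_vuu = 0.000000, Gamma_vuv = 0.000000, Gamma_vvv = 0.538970
  tau = 0.750000: gamma = (0.437500, 0.750000), gamma' = (-0.250000, 0.333333); Gamma_uuu = 0.000000, Gamma_uuv = 0.000000, Gamma_uvv = -0.545455, Gamma_vuu = 0.000000, Gamma_vuv = 0.000000, Gamma_vvv = 0.545455
  tau = 0.875000: gamma = (0.395833, 0.791667), gamma' = (-0.416667, 0.333333); Gamma_uuu = 0.000000, Gamma_uuv = 0.000000, Gamma_uvv = -0.521110, Gamma_vuu = 0.000000, Gamma_vuv = 0.000000, Gamma_vvv = 0.550060
  tau = 1.000000: gamma = (0.333333, 0.833333), gamma' = (-0.583333, 0.333333); Gamma_uuu = 0.000000, Gamma_uuv = 0.000000, Gamma_uvv = -0.497696, Gamma_vuu = 0.000000, Gamma_vuv = 0.000000, Gamma_vvv = 0.552995
step 0: V^u = 2.0000, V^v = 1.0000
step 1: k1 = (0.235294, -0.156863), k2 = (0.221627, -0.160064), k3 = (0.221537, -0.159999), k4 = (0.208193, -0.161928); V <- V + (h/6)(k1 + 2k2 + 2k3 + k4): V^u = 2.0554, V^v = 0.9600
step 2: k1 = (0.208203, -0.161935), k2 = (0.195284, -0.162736), k3 = (0.195263, -0.162719), k4 = (0.182857, -0.162540); V <- V + (h/6)(k1 + 2k2 + 2k3 + k4): V^u = 2.1042, V^v = 0.9194
step 3: k1 = (0.182865, -0.162547), k2 = (0.171028, -0.161527), k3 = (0.171052, -0.161550), k4 = (0.159821, -0.159821); V <- V + (h/6)(k1 + 2k2 + 2k3 + k4): V^u = 2.1470, V^v = 0.8790
step 4: k1 = (0.159827, -0.159827), k2 = (0.149223, -0.157514), k3 = (0.149274, -0.157567), k4 = (0.139298, -0.154776); V <- V + (h/6)(k1 + 2k2 + 2k3 + k4): V^u = 2.1844, V^v = 0.8397


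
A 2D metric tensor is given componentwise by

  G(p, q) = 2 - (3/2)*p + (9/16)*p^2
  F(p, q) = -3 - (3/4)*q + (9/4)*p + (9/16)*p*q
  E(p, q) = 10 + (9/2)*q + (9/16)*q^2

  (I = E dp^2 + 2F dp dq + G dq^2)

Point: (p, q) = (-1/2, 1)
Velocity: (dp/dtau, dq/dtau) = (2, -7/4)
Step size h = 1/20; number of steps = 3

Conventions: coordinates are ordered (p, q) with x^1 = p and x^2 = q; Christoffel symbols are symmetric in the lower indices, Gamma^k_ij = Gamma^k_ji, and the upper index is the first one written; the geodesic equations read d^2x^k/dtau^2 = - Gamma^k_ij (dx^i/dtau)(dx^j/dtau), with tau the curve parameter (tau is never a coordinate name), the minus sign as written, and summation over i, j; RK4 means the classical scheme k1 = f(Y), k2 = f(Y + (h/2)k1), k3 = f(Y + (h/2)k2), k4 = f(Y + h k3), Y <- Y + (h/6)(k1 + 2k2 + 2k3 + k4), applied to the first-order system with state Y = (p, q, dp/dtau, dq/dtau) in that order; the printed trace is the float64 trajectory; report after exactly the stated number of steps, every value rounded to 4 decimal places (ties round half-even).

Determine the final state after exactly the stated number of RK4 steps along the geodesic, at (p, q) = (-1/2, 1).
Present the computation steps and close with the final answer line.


f(Y) = (dp/dtau, dq/dtau, -Gamma^p_ij Y'^i Y'^j, -Gamma^q_ij Y'^i Y'^j) with the Gammas evaluated at the stage position; h = 0.050000; intermediate values shown to 6 dp
step 0: p = -0.5000, q = 1.0000, dp/dtau = 2.0000, dq/dtau = -1.7500
step 1:
  k1: at (p, q) = (-0.500000, 1.000000), (dp/dtau, dq/dtau) = (2.000000, -1.750000); Gamma_ppp = 0.000000, Gamma_ppq = 0.165899, Gamma_pqq = 0.000000, Gamma_qpp = 0.000000, Gamma_qpq = -0.060829, Gamma_qqq = 0.000000; k1 = (2.000000, -1.750000, 1.161290, -0.425806)
  k2: at (p, q) = (-0.450000, 0.956250), (dp/dtau, dq/dtau) = (2.029032, -1.760645); Gamma_ppp = 0.000000, Gamma_ppq = 0.167881, Gamma_pqq = 0.000000, Gamma_qpp = 0.000000, Gamma_qpq = -0.060406, Gamma_qqq = 0.000000; k2 = (2.029032, -1.760645, 1.199475, -0.431589)
  k3: at (p, q) = (-0.449274, 0.955984), (dp/dtau, dq/dtau) = (2.029987, -1.760790); Gamma_ppp = 0.000000, Gamma_ppq = 0.167901, Gamma_pqq = 0.000000, Gamma_qpp = 0.000000, Gamma_qpq = -0.060392, Gamma_qqq = 0.000000; k3 = (2.029987, -1.760790, 1.200286, -0.431728)
  k4: at (p, q) = (-0.398501, 0.911961), (dp/dtau, dq/dtau) = (2.060014, -1.771586); Gamma_ppp = 0.000000, Gamma_ppq = 0.169938, Gamma_pqq = 0.000000, Gamma_qpp = 0.000000, Gamma_qpq = -0.059916, Gamma_qqq = 0.000000; k4 = (2.060014, -1.771586, 1.240377, -0.437326)
  Y <- Y + (h/6)(k1 + 2k2 + 2k3 + k4): p = -0.3985, q = 0.9120, dp/dtau = 2.0600, dq/dtau = -1.7716
step 2:
  k1: at (p, q) = (-0.398516, 0.911963), (dp/dtau, dq/dtau) = (2.060010, -1.771581); Gamma_ppp = 0.000000, Gamma_ppq = 0.169938, Gamma_pqq = 0.000000, Gamma_qpp = 0.000000, Gamma_qpq = -0.059916, Gamma_qqq = 0.000000; k1 = (2.060010, -1.771581, 1.240368, -0.437326)
  k2: at (p, q) = (-0.347016, 0.867673), (dp/dtau, dq/dtau) = (2.091019, -1.782515); Gamma_ppp = 0.000000, Gamma_ppq = 0.172029, Gamma_pqq = 0.000000, Gamma_qpp = 0.000000, Gamma_qpq = -0.059386, Gamma_qqq = 0.000000; k2 = (2.091019, -1.782515, 1.282400, -0.442692)
  k3: at (p, q) = (-0.346241, 0.867400), (dp/dtau, dq/dtau) = (2.092070, -1.782649); Gamma_ppp = 0.000000, Gamma_ppq = 0.172052, Gamma_pqq = 0.000000, Gamma_qpp = 0.000000, Gamma_qpq = -0.059369, Gamma_qqq = 0.000000; k3 = (2.092070, -1.782649, 1.283308, -0.442826)
  k4: at (p, q) = (-0.293913, 0.822830), (dp/dtau, dq/dtau) = (2.124175, -1.793723); Gamma_ppp = 0.000000, Gamma_ppq = 0.174201, Gamma_pqq = 0.000000, Gamma_qpp = 0.000000, Gamma_qpq = -0.058776, Gamma_qqq = 0.000000; k4 = (2.124175, -1.793723, 1.327476, -0.447897)
  Y <- Y + (h/6)(k1 + 2k2 + 2k3 + k4): p = -0.2939, q = 0.8228, dp/dtau = 2.1242, dq/dtau = -1.7937
step 3:
  k1: at (p, q) = (-0.293930, 0.822833), (dp/dtau, dq/dtau) = (2.124170, -1.793717); Gamma_ppp = 0.000000, Gamma_ppq = 0.174201, Gamma_pqq = 0.000000, Gamma_qpp = 0.000000, Gamma_qpq = -0.058777, Gamma_qqq = 0.000000; k1 = (2.124170, -1.793717, 1.327466, -0.447898)
  k2: at (p, q) = (-0.240826, 0.777990), (dp/dtau, dq/dtau) = (2.157357, -1.804914); Gamma_ppp = 0.000000, Gamma_ppq = 0.176408, Gamma_pqq = 0.000000, Gamma_qpp = 0.000000, Gamma_qpq = -0.058119, Gamma_qqq = 0.000000; k2 = (2.157357, -1.804914, 1.373808, -0.452615)
  k3: at (p, q) = (-0.239996, 0.777710), (dp/dtau, dq/dtau) = (2.158516, -1.805032); Gamma_ppp = 0.000000, Gamma_ppq = 0.176432, Gamma_pqq = 0.000000, Gamma_qpp = 0.000000, Gamma_qpq = -0.058100, Gamma_qqq = 0.000000; k3 = (2.158516, -1.805032, 1.374823, -0.452738)
  k4: at (p, q) = (-0.186004, 0.732581), (dp/dtau, dq/dtau) = (2.192912, -1.816354); Gamma_ppp = 0.000000, Gamma_ppq = 0.178699, Gamma_pqq = 0.000000, Gamma_qpp = 0.000000, Gamma_qpq = -0.057369, Gamma_qqq = 0.000000; k4 = (2.192912, -1.816354, 1.423556, -0.457015)
  Y <- Y + (h/6)(k1 + 2k2 + 2k3 + k4): p = -0.1860, q = 0.7326, dp/dtau = 2.1929, dq/dtau = -1.8163

Answer: p = -0.1860, q = 0.7326, dp/dtau = 2.1929, dq/dtau = -1.8163
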